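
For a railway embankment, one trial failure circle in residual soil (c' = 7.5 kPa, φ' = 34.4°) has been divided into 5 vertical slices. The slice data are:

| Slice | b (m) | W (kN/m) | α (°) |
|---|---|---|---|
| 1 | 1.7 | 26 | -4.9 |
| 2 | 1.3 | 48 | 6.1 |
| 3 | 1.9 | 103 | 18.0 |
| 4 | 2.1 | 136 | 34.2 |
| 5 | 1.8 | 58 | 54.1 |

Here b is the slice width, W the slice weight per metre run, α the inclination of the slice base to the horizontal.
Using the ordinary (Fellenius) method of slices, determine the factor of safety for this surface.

Ordinary method of slices: FS = Σ[c'·Δl_i + (W_i cosα_i)·tanφ'] / Σ W_i sinα_i, with Δl_i = b_i / cosα_i.
Slice 1: Δl = 1.7/cos(-4.9°) = 1.706 m; N'_1 = 26·cos(-4.9°) = 25.9; c'Δl = 12.80; W sinα = -2.2
Slice 2: Δl = 1.3/cos6.1° = 1.307 m; N'_2 = 48·cos6.1° = 47.7; c'Δl = 9.81; W sinα = 5.1
Slice 3: Δl = 1.9/cos18.0° = 1.998 m; N'_3 = 103·cos18.0° = 98.0; c'Δl = 14.98; W sinα = 31.8
Slice 4: Δl = 2.1/cos34.2° = 2.539 m; N'_4 = 136·cos34.2° = 112.5; c'Δl = 19.04; W sinα = 76.4
Slice 5: Δl = 1.8/cos54.1° = 3.070 m; N'_5 = 58·cos54.1° = 34.0; c'Δl = 23.02; W sinα = 47.0
Σc'Δl = 79.7 kN/m; ΣN' = 318.1 kN/m; ΣW sinα = 158.1 kN/m
Resisting = 79.7 + 318.1·tan34.4° = 79.7 + 217.8 = 297.4 kN/m
FS = 297.4 / 158.1 = 1.881

FS = 1.88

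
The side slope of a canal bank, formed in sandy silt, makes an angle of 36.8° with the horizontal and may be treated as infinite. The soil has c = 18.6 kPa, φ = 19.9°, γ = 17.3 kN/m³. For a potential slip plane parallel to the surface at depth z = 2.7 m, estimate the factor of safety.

FS = 1.31

For an infinite slope with a slip plane parallel to the surface (no pore pressure): FS = [c + γz cos²β tanφ] / [γz sinβ cosβ].
γz = 17.3·2.7 = 46.71 kN/m²
Numerator = 18.6 + 46.71·cos²36.8°·tan19.9° = 18.6 + 46.71·0.6412·0.3620 = 29.441 kPa
Denominator = 46.71·sin36.8°·cos36.8° = 46.71·0.5990·0.8007 = 22.405 kPa
FS = 29.441 / 22.405 = 1.314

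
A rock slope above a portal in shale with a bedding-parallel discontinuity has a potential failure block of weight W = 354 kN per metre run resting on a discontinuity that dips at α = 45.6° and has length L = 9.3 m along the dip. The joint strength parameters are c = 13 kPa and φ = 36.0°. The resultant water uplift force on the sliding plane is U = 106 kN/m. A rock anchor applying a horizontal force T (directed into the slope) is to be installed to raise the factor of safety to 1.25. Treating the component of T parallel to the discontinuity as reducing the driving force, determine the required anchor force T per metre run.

T = 66 kN/m

Resolving forces along and normal to the sliding plane, with the horizontal anchor force T adding T·sinα to the effective normal force and T·cosα acting up the plane against the driving force:
FS = [cL + (W cosα − U + T sinα) tanφ] / [W sinα − T cosα]
Without the anchor: N' = 141.7 kN/m, driving T_d = 252.9 kN/m, resisting R = 13·9.3 + 141.7·tan36.0° = 223.8 kN/m, FS = 0.88.
Setting FS = 1.25 and solving for T:
1.25·(252.9 − T cos45.6°) = 223.8 + T sin45.6°·tan36.0°
T·(sin45.6°·tan36.0° + 1.25·cos45.6°) = 1.25·252.9 − 223.8
T·(0.7145·0.7265 + 1.25·0.6997) = 316.2 − 223.8 = 92.3
T·1.3937 = 92.3
T = 66.2 kN/m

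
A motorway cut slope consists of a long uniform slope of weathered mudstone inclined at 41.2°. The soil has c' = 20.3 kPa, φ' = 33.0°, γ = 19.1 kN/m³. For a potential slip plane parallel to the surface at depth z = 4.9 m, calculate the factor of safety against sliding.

FS = 1.18

For an infinite slope with a slip plane parallel to the surface (no pore pressure): FS = [c' + γz cos²β tanφ'] / [γz sinβ cosβ].
γz = 19.1·4.9 = 93.59 kN/m²
Numerator = 20.3 + 93.59·cos²41.2°·tan33.0° = 20.3 + 93.59·0.5661·0.6494 = 54.708 kPa
Denominator = 93.59·sin41.2°·cos41.2° = 93.59·0.6587·0.7524 = 46.384 kPa
FS = 54.708 / 46.384 = 1.179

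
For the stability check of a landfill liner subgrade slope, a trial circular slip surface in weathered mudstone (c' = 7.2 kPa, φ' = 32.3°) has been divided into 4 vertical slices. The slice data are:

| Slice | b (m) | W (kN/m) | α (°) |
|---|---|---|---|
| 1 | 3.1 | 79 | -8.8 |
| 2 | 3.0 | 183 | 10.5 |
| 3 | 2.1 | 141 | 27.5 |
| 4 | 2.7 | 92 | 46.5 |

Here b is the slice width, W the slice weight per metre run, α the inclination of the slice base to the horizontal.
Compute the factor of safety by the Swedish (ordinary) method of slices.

FS = 2.43

Ordinary method of slices: FS = Σ[c'·Δl_i + (W_i cosα_i)·tanφ'] / Σ W_i sinα_i, with Δl_i = b_i / cosα_i.
Slice 1: Δl = 3.1/cos(-8.8°) = 3.137 m; N'_1 = 79·cos(-8.8°) = 78.1; c'Δl = 22.59; W sinα = -12.1
Slice 2: Δl = 3.0/cos10.5° = 3.051 m; N'_2 = 183·cos10.5° = 179.9; c'Δl = 21.97; W sinα = 33.3
Slice 3: Δl = 2.1/cos27.5° = 2.368 m; N'_3 = 141·cos27.5° = 125.1; c'Δl = 17.05; W sinα = 65.1
Slice 4: Δl = 2.7/cos46.5° = 3.922 m; N'_4 = 92·cos46.5° = 63.3; c'Δl = 28.24; W sinα = 66.7
Σc'Δl = 89.8 kN/m; ΣN' = 446.4 kN/m; ΣW sinα = 153.1 kN/m
Resisting = 89.8 + 446.4·tan32.3° = 89.8 + 282.2 = 372.0 kN/m
FS = 372.0 / 153.1 = 2.430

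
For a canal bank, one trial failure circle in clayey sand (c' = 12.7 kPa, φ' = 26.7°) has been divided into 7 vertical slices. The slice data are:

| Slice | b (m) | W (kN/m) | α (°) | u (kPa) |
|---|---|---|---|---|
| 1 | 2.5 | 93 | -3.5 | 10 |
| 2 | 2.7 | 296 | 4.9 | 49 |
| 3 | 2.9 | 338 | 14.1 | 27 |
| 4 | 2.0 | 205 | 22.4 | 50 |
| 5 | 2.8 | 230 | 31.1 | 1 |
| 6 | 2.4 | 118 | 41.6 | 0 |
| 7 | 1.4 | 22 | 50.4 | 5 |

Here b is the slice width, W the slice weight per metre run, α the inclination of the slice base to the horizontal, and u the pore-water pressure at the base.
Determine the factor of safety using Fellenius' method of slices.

Ordinary method of slices: FS = Σ[c'·Δl_i + (W_i cosα_i − u_i·Δl_i)·tanφ'] / Σ W_i sinα_i, with Δl_i = b_i / cosα_i.
Slice 1: Δl = 2.5/cos(-3.5°) = 2.505 m; N'_1 = 93·cos(-3.5°) − 10·2.505 = 67.8; c'Δl = 31.81; W sinα = -5.7
Slice 2: Δl = 2.7/cos4.9° = 2.710 m; N'_2 = 296·cos4.9° − 49·2.710 = 162.1; c'Δl = 34.42; W sinα = 25.3
Slice 3: Δl = 2.9/cos14.1° = 2.990 m; N'_3 = 338·cos14.1° − 27·2.990 = 247.1; c'Δl = 37.97; W sinα = 82.3
Slice 4: Δl = 2.0/cos22.4° = 2.163 m; N'_4 = 205·cos22.4° − 50·2.163 = 81.4; c'Δl = 27.47; W sinα = 78.1
Slice 5: Δl = 2.8/cos31.1° = 3.270 m; N'_5 = 230·cos31.1° − 1·3.270 = 193.7; c'Δl = 41.53; W sinα = 118.8
Slice 6: Δl = 2.4/cos41.6° = 3.209 m; N'_6 = 118·cos41.6° − 0·3.209 = 88.2; c'Δl = 40.76; W sinα = 78.3
Slice 7: Δl = 1.4/cos50.4° = 2.196 m; N'_7 = 22·cos50.4° − 5·2.196 = 3.0; c'Δl = 27.89; W sinα = 17.0
Σc'Δl = 241.9 kN/m; ΣN' = 843.3 kN/m; ΣW sinα = 394.2 kN/m
Resisting = 241.9 + 843.3·tan26.7° = 241.9 + 424.1 = 666.0 kN/m
FS = 666.0 / 394.2 = 1.690

FS = 1.69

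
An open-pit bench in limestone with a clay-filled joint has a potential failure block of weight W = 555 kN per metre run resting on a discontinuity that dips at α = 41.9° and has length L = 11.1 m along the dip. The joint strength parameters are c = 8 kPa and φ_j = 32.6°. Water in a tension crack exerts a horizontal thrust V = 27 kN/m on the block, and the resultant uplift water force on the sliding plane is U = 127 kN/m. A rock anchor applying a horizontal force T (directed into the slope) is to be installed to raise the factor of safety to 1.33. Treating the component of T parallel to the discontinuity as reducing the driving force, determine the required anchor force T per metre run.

Resolving forces along and normal to the sliding plane, with the horizontal anchor force T adding T·sinα to the effective normal force and T·cosα acting up the plane against the driving force:
FS = [cL + (W cosα − U − V sinα + T sinα) tanφ_j] / [W sinα + V cosα − T cosα]
Without the anchor: N' = 268.1 kN/m, driving T_d = 390.7 kN/m, resisting R = 8·11.1 + 268.1·tan32.6° = 260.2 kN/m, FS = 0.67.
Setting FS = 1.33 and solving for T:
1.33·(390.7 − T cos41.9°) = 260.2 + T sin41.9°·tan32.6°
T·(sin41.9°·tan32.6° + 1.33·cos41.9°) = 1.33·390.7 − 260.2
T·(0.6678·0.6395 + 1.33·0.7443) = 519.7 − 260.2 = 259.5
T·1.4170 = 259.5
T = 183.1 kN/m

T = 183 kN/m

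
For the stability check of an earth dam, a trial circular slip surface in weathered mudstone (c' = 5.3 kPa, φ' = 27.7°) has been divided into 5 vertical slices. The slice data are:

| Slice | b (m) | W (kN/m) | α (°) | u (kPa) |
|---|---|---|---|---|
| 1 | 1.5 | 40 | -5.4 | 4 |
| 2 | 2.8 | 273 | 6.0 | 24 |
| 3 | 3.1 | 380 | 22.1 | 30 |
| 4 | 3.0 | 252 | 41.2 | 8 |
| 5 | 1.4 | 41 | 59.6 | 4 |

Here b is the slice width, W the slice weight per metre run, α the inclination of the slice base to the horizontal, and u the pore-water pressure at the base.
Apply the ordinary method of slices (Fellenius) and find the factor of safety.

Ordinary method of slices: FS = Σ[c'·Δl_i + (W_i cosα_i − u_i·Δl_i)·tanφ'] / Σ W_i sinα_i, with Δl_i = b_i / cosα_i.
Slice 1: Δl = 1.5/cos(-5.4°) = 1.507 m; N'_1 = 40·cos(-5.4°) − 4·1.507 = 33.8; c'Δl = 7.99; W sinα = -3.8
Slice 2: Δl = 2.8/cos6.0° = 2.815 m; N'_2 = 273·cos6.0° − 24·2.815 = 203.9; c'Δl = 14.92; W sinα = 28.5
Slice 3: Δl = 3.1/cos22.1° = 3.346 m; N'_3 = 380·cos22.1° − 30·3.346 = 251.7; c'Δl = 17.73; W sinα = 143.0
Slice 4: Δl = 3.0/cos41.2° = 3.987 m; N'_4 = 252·cos41.2° − 8·3.987 = 157.7; c'Δl = 21.13; W sinα = 166.0
Slice 5: Δl = 1.4/cos59.6° = 2.767 m; N'_5 = 41·cos59.6° − 4·2.767 = 9.7; c'Δl = 14.66; W sinα = 35.4
Σc'Δl = 76.4 kN/m; ΣN' = 656.8 kN/m; ΣW sinα = 369.1 kN/m
Resisting = 76.4 + 656.8·tan27.7° = 76.4 + 344.8 = 421.3 kN/m
FS = 421.3 / 369.1 = 1.141

FS = 1.14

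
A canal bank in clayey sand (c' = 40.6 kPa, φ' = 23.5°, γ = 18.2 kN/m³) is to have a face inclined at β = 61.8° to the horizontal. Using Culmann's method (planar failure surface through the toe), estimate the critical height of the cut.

Culmann's analysis gives the critical failure plane at α_cr = (β + φ')/2 = (61.8 + 23.5)/2 = 42.6°, and the critical height
H_c = (4c'/γ) · sinβ cosφ' / [1 − cos(β − φ')]
    = (4·40.6/18.2) · sin61.8°·cos23.5° / [1 − cos(38.3°)]
    = 8.923 · 0.8813·0.9171 / [1 − 0.7848]
    = 8.923 · 0.8082 / 0.2152
    = 33.51 m

H_c = 33.51 m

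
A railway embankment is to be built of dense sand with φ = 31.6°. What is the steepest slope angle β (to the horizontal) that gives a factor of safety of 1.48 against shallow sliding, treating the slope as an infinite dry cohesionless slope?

For an infinite dry cohesionless slope FS = tanφ/tanβ, so tanβ = tanφ / FS.
tanβ = tan31.6° / 1.48 = 0.6152 / 1.48 = 0.4157
β = arctan(0.4157) = 22.57°

β = 22.6°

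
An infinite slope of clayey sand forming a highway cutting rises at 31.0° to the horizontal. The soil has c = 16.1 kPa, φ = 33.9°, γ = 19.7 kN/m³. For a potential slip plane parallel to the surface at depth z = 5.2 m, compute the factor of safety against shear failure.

FS = 1.47

For an infinite slope with a slip plane parallel to the surface (no pore pressure): FS = [c + γz cos²β tanφ] / [γz sinβ cosβ].
γz = 19.7·5.2 = 102.44 kN/m²
Numerator = 16.1 + 102.44·cos²31.0°·tan33.9° = 16.1 + 102.44·0.7347·0.6720 = 66.677 kPa
Denominator = 102.44·sin31.0°·cos31.0° = 102.44·0.5150·0.8572 = 45.225 kPa
FS = 66.677 / 45.225 = 1.474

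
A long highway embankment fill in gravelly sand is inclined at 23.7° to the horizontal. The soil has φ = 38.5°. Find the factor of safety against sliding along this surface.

For a dry cohesionless infinite slope the factor of safety is FS = tanφ / tanβ.
FS = tan38.5° / tan23.7° = 0.7954 / 0.4390 = 1.812

FS = 1.81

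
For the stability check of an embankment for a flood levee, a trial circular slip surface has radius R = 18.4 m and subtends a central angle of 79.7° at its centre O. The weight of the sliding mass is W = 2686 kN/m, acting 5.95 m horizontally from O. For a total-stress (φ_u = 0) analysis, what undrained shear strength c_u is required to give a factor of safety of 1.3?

c_u = 44.1 kPa

FS = c_u·L_a·R / (W·d), so c_u = FS·W·d / (L_a·R).
Arc length L_a = R·θ = 18.4·(79.7°·π/180) = 18.4·1.3910 = 25.59 m
c_u = 1.3·2686·5.95 / (25.59·18.4) = 20776.2 / 470.95 = 44.12 kPa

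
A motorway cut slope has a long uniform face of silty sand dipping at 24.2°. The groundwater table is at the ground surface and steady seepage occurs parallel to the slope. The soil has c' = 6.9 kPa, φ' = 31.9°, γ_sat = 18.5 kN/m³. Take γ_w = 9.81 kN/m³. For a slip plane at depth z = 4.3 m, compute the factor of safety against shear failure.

With seepage parallel to the slope and the water table at the surface, the effective normal stress on the slip plane uses the buoyant unit weight γ' = γ_sat − γ_w while the driving shear stress uses γ_sat:
FS = [c' + γ' z cos²β tanφ'] / [γ_sat z sinβ cosβ]
γ' = 18.5 − 9.81 = 8.69 kN/m³
Numerator = 6.9 + 8.69·4.3·cos²24.2°·tan31.9° = 6.9 + 8.69·4.3·0.8320·0.6224 = 26.251 kPa
Denominator = 18.5·4.3·sin24.2°·cos24.2° = 18.5·4.3·0.4099·0.9121 = 29.744 kPa
FS = 26.251 / 29.744 = 0.883

FS = 0.88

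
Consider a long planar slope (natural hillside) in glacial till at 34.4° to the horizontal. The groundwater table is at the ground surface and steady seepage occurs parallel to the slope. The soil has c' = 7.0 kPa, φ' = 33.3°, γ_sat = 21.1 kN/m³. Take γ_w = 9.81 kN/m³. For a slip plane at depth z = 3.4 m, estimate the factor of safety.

With seepage parallel to the slope and the water table at the surface, the effective normal stress on the slip plane uses the buoyant unit weight γ' = γ_sat − γ_w while the driving shear stress uses γ_sat:
FS = [c' + γ' z cos²β tanφ'] / [γ_sat z sinβ cosβ]
γ' = 21.1 − 9.81 = 11.29 kN/m³
Numerator = 7.0 + 11.29·3.4·cos²34.4°·tan33.3° = 7.0 + 11.29·3.4·0.6808·0.6569 = 24.167 kPa
Denominator = 21.1·3.4·sin34.4°·cos34.4° = 21.1·3.4·0.5650·0.8251 = 33.442 kPa
FS = 24.167 / 33.442 = 0.723

FS = 0.72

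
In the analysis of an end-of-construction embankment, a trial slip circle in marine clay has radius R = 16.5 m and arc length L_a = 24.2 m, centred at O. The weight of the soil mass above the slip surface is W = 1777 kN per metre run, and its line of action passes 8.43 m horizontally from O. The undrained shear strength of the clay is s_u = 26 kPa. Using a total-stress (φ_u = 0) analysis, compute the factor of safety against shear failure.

FS = 0.69

Taking moments about the centre O, the resisting moment is provided by the undrained shear strength acting along the arc:
M_R = s_u·L_a·R = 26·24.20·16.5 = 10381.8 kN·m/m
M_D = W·d = 1777·8.43 = 14980.1 kN·m/m
FS = M_R / M_D = 10381.8 / 14980.1 = 0.693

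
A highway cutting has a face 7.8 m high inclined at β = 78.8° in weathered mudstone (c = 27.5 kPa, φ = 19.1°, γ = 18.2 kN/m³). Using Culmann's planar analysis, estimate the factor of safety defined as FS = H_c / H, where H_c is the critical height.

FS = 1.45

H_c = (4c/γ) · sinβ cosφ / [1 − cos(β − φ)]
    = (4·27.5/18.2) · sin78.8°·cos19.1° / [1 − cos59.7°]
    = 6.044 · 0.9270 / 0.4955 = 11.31 m
FS = H_c / H = 11.31 / 7.8 = 1.450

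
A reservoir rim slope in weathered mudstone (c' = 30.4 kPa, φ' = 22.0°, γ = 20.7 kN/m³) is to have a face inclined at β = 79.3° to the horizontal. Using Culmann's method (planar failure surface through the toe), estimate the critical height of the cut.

Culmann's analysis gives the critical failure plane at α_cr = (β + φ')/2 = (79.3 + 22.0)/2 = 50.6°, and the critical height
H_c = (4c'/γ) · sinβ cosφ' / [1 − cos(β − φ')]
    = (4·30.4/20.7) · sin79.3°·cos22.0° / [1 − cos(57.3°)]
    = 5.874 · 0.9826·0.9272 / [1 − 0.5402]
    = 5.874 · 0.9111 / 0.4598
    = 11.64 m

H_c = 11.64 m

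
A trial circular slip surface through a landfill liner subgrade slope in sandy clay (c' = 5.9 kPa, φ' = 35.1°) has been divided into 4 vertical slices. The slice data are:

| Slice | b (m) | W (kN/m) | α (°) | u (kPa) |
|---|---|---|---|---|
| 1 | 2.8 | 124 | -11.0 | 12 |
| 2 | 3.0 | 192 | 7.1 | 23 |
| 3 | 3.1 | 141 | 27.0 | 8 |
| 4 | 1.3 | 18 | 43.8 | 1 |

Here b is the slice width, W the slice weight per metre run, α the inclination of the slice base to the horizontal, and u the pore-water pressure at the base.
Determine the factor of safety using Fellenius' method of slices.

Ordinary method of slices: FS = Σ[c'·Δl_i + (W_i cosα_i − u_i·Δl_i)·tanφ'] / Σ W_i sinα_i, with Δl_i = b_i / cosα_i.
Slice 1: Δl = 2.8/cos(-11.0°) = 2.852 m; N'_1 = 124·cos(-11.0°) − 12·2.852 = 87.5; c'Δl = 16.83; W sinα = -23.7
Slice 2: Δl = 3.0/cos7.1° = 3.023 m; N'_2 = 192·cos7.1° − 23·3.023 = 121.0; c'Δl = 17.84; W sinα = 23.7
Slice 3: Δl = 3.1/cos27.0° = 3.479 m; N'_3 = 141·cos27.0° − 8·3.479 = 97.8; c'Δl = 20.53; W sinα = 64.0
Slice 4: Δl = 1.3/cos43.8° = 1.801 m; N'_4 = 18·cos43.8° − 1·1.801 = 11.2; c'Δl = 10.63; W sinα = 12.5
Σc'Δl = 65.8 kN/m; ΣN' = 317.5 kN/m; ΣW sinα = 76.5 kN/m
Resisting = 65.8 + 317.5·tan35.1° = 65.8 + 223.1 = 288.9 kN/m
FS = 288.9 / 76.5 = 3.775

FS = 3.77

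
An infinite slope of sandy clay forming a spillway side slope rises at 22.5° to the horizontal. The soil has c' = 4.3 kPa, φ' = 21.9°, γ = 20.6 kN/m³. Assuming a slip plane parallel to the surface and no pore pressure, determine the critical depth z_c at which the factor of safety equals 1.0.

z_c = 20.02 m

Setting FS = 1.00 in FS = [c' + γz cos²β tanφ'] / [γz sinβ cosβ] and solving for z:
z = c' / [γ cosβ (FS·sinβ − cosβ·tanφ')]
  = 4.3 / [20.6·cos22.5°·(1.00·sin22.5° − cos22.5°·tan21.9°)]
  = 4.3 / [20.6·0.9239·(1.00·0.3827 − 0.9239·0.4020)]
  = 4.3 / 0.2148 = 20.019 m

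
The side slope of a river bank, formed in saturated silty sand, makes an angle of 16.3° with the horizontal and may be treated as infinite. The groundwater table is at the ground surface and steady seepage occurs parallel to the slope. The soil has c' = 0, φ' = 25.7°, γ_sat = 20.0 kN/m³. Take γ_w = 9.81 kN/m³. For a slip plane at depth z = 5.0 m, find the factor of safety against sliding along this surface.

FS = 0.84

With seepage parallel to the slope and the water table at the surface, the effective normal stress on the slip plane uses the buoyant unit weight γ' = γ_sat − γ_w while the driving shear stress uses γ_sat:
FS = [c' + γ' z cos²β tanφ'] / [γ_sat z sinβ cosβ]
(For c' = 0 this reduces to FS = (γ'/γ_sat)·tanφ'/tanβ.)
γ' = 20.0 − 9.81 = 10.19 kN/m³
Numerator = 0.0 + 10.19·5.0·cos²16.3°·tan25.7° = 0.0 + 10.19·5.0·0.9212·0.4813 = 22.589 kPa
Denominator = 20.0·5.0·sin16.3°·cos16.3° = 20.0·5.0·0.2807·0.9598 = 26.939 kPa
FS = 22.589 / 26.939 = 0.839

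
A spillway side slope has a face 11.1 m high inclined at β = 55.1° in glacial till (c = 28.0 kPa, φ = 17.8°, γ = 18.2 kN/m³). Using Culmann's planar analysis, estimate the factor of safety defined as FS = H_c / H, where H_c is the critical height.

FS = 2.12

H_c = (4c/γ) · sinβ cosφ / [1 − cos(β − φ)]
    = (4·28.0/18.2) · sin55.1°·cos17.8° / [1 − cos37.3°]
    = 6.154 · 0.7809 / 0.2045 = 23.50 m
FS = H_c / H = 23.50 / 11.1 = 2.117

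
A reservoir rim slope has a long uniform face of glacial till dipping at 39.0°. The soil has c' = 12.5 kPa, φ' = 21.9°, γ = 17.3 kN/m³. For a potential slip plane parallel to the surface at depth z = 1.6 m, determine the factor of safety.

FS = 1.42

For an infinite slope with a slip plane parallel to the surface (no pore pressure): FS = [c' + γz cos²β tanφ'] / [γz sinβ cosβ].
γz = 17.3·1.6 = 27.68 kN/m²
Numerator = 12.5 + 27.68·cos²39.0°·tan21.9° = 12.5 + 27.68·0.6040·0.4020 = 19.220 kPa
Denominator = 27.68·sin39.0°·cos39.0° = 27.68·0.6293·0.7771 = 13.538 kPa
FS = 19.220 / 13.538 = 1.420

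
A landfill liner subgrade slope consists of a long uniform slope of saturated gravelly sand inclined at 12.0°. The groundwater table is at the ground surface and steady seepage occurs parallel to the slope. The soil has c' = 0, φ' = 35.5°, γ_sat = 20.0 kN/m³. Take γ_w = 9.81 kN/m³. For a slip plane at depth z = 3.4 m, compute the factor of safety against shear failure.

With seepage parallel to the slope and the water table at the surface, the effective normal stress on the slip plane uses the buoyant unit weight γ' = γ_sat − γ_w while the driving shear stress uses γ_sat:
FS = [c' + γ' z cos²β tanφ'] / [γ_sat z sinβ cosβ]
(For c' = 0 this reduces to FS = (γ'/γ_sat)·tanφ'/tanβ.)
γ' = 20.0 − 9.81 = 10.19 kN/m³
Numerator = 0.0 + 10.19·3.4·cos²12.0°·tan35.5° = 0.0 + 10.19·3.4·0.9568·0.7133 = 23.644 kPa
Denominator = 20.0·3.4·sin12.0°·cos12.0° = 20.0·3.4·0.2079·0.9781 = 13.829 kPa
FS = 23.644 / 13.829 = 1.710

FS = 1.71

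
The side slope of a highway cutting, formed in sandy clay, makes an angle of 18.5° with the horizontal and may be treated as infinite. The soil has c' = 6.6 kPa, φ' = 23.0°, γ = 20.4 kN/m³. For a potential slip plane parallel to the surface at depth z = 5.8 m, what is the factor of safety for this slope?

For an infinite slope with a slip plane parallel to the surface (no pore pressure): FS = [c' + γz cos²β tanφ'] / [γz sinβ cosβ].
γz = 20.4·5.8 = 118.32 kN/m²
Numerator = 6.6 + 118.32·cos²18.5°·tan23.0° = 6.6 + 118.32·0.8993·0.4245 = 51.767 kPa
Denominator = 118.32·sin18.5°·cos18.5° = 118.32·0.3173·0.9483 = 35.603 kPa
FS = 51.767 / 35.603 = 1.454

FS = 1.45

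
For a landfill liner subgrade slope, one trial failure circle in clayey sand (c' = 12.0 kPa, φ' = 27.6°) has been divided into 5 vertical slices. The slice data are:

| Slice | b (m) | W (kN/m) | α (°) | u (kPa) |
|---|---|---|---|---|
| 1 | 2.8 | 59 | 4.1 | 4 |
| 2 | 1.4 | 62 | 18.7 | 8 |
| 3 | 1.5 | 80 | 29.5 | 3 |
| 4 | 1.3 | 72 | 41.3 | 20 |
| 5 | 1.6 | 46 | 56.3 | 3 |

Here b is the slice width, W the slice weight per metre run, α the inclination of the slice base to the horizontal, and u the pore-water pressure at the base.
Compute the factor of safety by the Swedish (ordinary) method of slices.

FS = 1.54

Ordinary method of slices: FS = Σ[c'·Δl_i + (W_i cosα_i − u_i·Δl_i)·tanφ'] / Σ W_i sinα_i, with Δl_i = b_i / cosα_i.
Slice 1: Δl = 2.8/cos4.1° = 2.807 m; N'_1 = 59·cos4.1° − 4·2.807 = 47.6; c'Δl = 33.69; W sinα = 4.2
Slice 2: Δl = 1.4/cos18.7° = 1.478 m; N'_2 = 62·cos18.7° − 8·1.478 = 46.9; c'Δl = 17.74; W sinα = 19.9
Slice 3: Δl = 1.5/cos29.5° = 1.723 m; N'_3 = 80·cos29.5° − 3·1.723 = 64.5; c'Δl = 20.68; W sinα = 39.4
Slice 4: Δl = 1.3/cos41.3° = 1.730 m; N'_4 = 72·cos41.3° − 20·1.730 = 19.5; c'Δl = 20.77; W sinα = 47.5
Slice 5: Δl = 1.6/cos56.3° = 2.884 m; N'_5 = 46·cos56.3° − 3·2.884 = 16.9; c'Δl = 34.60; W sinα = 38.3
Σc'Δl = 127.5 kN/m; ΣN' = 195.3 kN/m; ΣW sinα = 149.3 kN/m
Resisting = 127.5 + 195.3·tan27.6° = 127.5 + 102.1 = 229.6 kN/m
FS = 229.6 / 149.3 = 1.538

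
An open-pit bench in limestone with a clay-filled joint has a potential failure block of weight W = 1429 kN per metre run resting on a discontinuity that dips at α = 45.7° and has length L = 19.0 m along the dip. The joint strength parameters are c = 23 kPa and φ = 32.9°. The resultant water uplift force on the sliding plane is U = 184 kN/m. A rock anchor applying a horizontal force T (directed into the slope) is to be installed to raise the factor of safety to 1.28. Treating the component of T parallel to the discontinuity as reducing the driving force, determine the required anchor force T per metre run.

T = 255 kN/m

Resolving forces along and normal to the sliding plane, with the horizontal anchor force T adding T·sinα to the effective normal force and T·cosα acting up the plane against the driving force:
FS = [cL + (W cosα − U + T sinα) tanφ] / [W sinα − T cosα]
Without the anchor: N' = 814.0 kN/m, driving T_d = 1022.7 kN/m, resisting R = 23·19.0 + 814.0·tan32.9° = 963.6 kN/m, FS = 0.94.
Setting FS = 1.28 and solving for T:
1.28·(1022.7 − T cos45.7°) = 963.6 + T sin45.7°·tan32.9°
T·(sin45.7°·tan32.9° + 1.28·cos45.7°) = 1.28·1022.7 − 963.6
T·(0.7157·0.6469 + 1.28·0.6984) = 1309.1 − 963.6 = 345.5
T·1.3570 = 345.5
T = 254.6 kN/m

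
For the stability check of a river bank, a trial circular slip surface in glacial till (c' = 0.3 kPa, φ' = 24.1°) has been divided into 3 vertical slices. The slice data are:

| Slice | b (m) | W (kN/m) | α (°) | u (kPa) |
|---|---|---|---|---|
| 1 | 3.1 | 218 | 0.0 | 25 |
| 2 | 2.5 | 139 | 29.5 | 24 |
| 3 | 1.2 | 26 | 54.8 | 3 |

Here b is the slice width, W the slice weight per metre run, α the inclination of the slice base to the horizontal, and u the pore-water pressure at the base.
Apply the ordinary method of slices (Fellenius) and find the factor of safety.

FS = 1.03

Ordinary method of slices: FS = Σ[c'·Δl_i + (W_i cosα_i − u_i·Δl_i)·tanφ'] / Σ W_i sinα_i, with Δl_i = b_i / cosα_i.
Slice 1: Δl = 3.1/cos0.0° = 3.100 m; N'_1 = 218·cos0.0° − 25·3.100 = 140.5; c'Δl = 0.93; W sinα = 0.0
Slice 2: Δl = 2.5/cos29.5° = 2.872 m; N'_2 = 139·cos29.5° − 24·2.872 = 52.0; c'Δl = 0.86; W sinα = 68.4
Slice 3: Δl = 1.2/cos54.8° = 2.082 m; N'_3 = 26·cos54.8° − 3·2.082 = 8.7; c'Δl = 0.62; W sinα = 21.2
Σc'Δl = 2.4 kN/m; ΣN' = 201.3 kN/m; ΣW sinα = 89.7 kN/m
Resisting = 2.4 + 201.3·tan24.1° = 2.4 + 90.0 = 92.5 kN/m
FS = 92.5 / 89.7 = 1.031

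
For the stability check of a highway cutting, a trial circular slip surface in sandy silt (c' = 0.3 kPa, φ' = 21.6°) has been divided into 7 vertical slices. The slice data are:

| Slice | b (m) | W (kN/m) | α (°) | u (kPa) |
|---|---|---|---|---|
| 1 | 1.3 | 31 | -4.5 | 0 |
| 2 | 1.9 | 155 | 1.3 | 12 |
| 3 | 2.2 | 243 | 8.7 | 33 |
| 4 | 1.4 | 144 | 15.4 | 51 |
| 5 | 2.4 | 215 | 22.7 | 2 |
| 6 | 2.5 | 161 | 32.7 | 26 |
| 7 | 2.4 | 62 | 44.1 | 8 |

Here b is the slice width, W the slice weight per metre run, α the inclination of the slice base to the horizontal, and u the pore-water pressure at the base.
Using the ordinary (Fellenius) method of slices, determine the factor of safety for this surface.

FS = 0.93

Ordinary method of slices: FS = Σ[c'·Δl_i + (W_i cosα_i − u_i·Δl_i)·tanφ'] / Σ W_i sinα_i, with Δl_i = b_i / cosα_i.
Slice 1: Δl = 1.3/cos(-4.5°) = 1.304 m; N'_1 = 31·cos(-4.5°) − 0·1.304 = 30.9; c'Δl = 0.39; W sinα = -2.4
Slice 2: Δl = 1.9/cos1.3° = 1.900 m; N'_2 = 155·cos1.3° − 12·1.900 = 132.2; c'Δl = 0.57; W sinα = 3.5
Slice 3: Δl = 2.2/cos8.7° = 2.226 m; N'_3 = 243·cos8.7° − 33·2.226 = 166.8; c'Δl = 0.67; W sinα = 36.8
Slice 4: Δl = 1.4/cos15.4° = 1.452 m; N'_4 = 144·cos15.4° − 51·1.452 = 64.8; c'Δl = 0.44; W sinα = 38.2
Slice 5: Δl = 2.4/cos22.7° = 2.602 m; N'_5 = 215·cos22.7° − 2·2.602 = 193.1; c'Δl = 0.78; W sinα = 83.0
Slice 6: Δl = 2.5/cos32.7° = 2.971 m; N'_6 = 161·cos32.7° − 26·2.971 = 58.2; c'Δl = 0.89; W sinα = 87.0
Slice 7: Δl = 2.4/cos44.1° = 3.342 m; N'_7 = 62·cos44.1° − 8·3.342 = 17.8; c'Δl = 1.00; W sinα = 43.1
Σc'Δl = 4.7 kN/m; ΣN' = 663.8 kN/m; ΣW sinα = 289.2 kN/m
Resisting = 4.7 + 663.8·tan21.6° = 4.7 + 262.8 = 267.5 kN/m
FS = 267.5 / 289.2 = 0.925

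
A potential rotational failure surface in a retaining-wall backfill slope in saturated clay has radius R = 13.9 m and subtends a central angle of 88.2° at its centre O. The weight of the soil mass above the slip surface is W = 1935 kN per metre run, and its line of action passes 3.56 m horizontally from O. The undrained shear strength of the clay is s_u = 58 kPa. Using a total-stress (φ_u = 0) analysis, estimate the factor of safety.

FS = 2.50

Taking moments about the centre O, the resisting moment is provided by the undrained shear strength acting along the arc:
Arc length L_a = R·θ = 13.9·(88.2°·π/180) = 13.9·1.5394 = 21.40 m
M_R = s_u·L_a·R = 58·21.40·13.9 = 17250.6 kN·m/m
M_D = W·d = 1935·3.56 = 6888.6 kN·m/m
FS = M_R / M_D = 17250.6 / 6888.6 = 2.504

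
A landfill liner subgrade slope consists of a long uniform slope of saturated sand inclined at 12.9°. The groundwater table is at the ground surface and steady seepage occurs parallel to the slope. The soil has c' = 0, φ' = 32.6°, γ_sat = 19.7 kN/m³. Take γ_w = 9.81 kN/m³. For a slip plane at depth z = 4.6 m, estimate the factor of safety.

With seepage parallel to the slope and the water table at the surface, the effective normal stress on the slip plane uses the buoyant unit weight γ' = γ_sat − γ_w while the driving shear stress uses γ_sat:
FS = [c' + γ' z cos²β tanφ'] / [γ_sat z sinβ cosβ]
(For c' = 0 this reduces to FS = (γ'/γ_sat)·tanφ'/tanβ.)
γ' = 19.7 − 9.81 = 9.89 kN/m³
Numerator = 0.0 + 9.89·4.6·cos²12.9°·tan32.6° = 0.0 + 9.89·4.6·0.9502·0.6395 = 27.645 kPa
Denominator = 19.7·4.6·sin12.9°·cos12.9° = 19.7·4.6·0.2233·0.9748 = 19.720 kPa
FS = 27.645 / 19.720 = 1.402

FS = 1.40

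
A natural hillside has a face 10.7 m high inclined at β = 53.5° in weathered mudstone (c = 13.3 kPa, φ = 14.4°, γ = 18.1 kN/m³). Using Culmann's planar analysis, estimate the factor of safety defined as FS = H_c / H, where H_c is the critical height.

FS = 0.96

H_c = (4c/γ) · sinβ cosφ / [1 − cos(β − φ)]
    = (4·13.3/18.1) · sin53.5°·cos14.4° / [1 − cos39.1°]
    = 2.939 · 0.7786 / 0.2240 = 10.22 m
FS = H_c / H = 10.22 / 10.7 = 0.955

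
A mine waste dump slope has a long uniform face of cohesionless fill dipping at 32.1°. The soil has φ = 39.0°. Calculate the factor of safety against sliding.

FS = 1.29

For a dry cohesionless infinite slope the factor of safety is FS = tanφ / tanβ.
FS = tan39.0° / tan32.1° = 0.8098 / 0.6273 = 1.291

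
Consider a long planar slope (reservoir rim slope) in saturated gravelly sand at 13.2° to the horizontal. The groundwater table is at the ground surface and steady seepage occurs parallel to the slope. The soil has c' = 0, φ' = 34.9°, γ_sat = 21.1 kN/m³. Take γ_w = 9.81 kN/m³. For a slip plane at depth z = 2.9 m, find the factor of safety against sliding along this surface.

With seepage parallel to the slope and the water table at the surface, the effective normal stress on the slip plane uses the buoyant unit weight γ' = γ_sat − γ_w while the driving shear stress uses γ_sat:
FS = [c' + γ' z cos²β tanφ'] / [γ_sat z sinβ cosβ]
(For c' = 0 this reduces to FS = (γ'/γ_sat)·tanφ'/tanβ.)
γ' = 21.1 − 9.81 = 11.29 kN/m³
Numerator = 0.0 + 11.29·2.9·cos²13.2°·tan34.9° = 0.0 + 11.29·2.9·0.9479·0.6976 = 21.649 kPa
Denominator = 21.1·2.9·sin13.2°·cos13.2° = 21.1·2.9·0.2284·0.9736 = 13.604 kPa
FS = 21.649 / 13.604 = 1.591

FS = 1.59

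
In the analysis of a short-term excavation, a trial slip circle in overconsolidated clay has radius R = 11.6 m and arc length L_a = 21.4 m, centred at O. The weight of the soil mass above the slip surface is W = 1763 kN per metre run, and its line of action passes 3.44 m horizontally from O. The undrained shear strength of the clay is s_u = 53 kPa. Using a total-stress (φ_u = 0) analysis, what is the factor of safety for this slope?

FS = 2.17

Taking moments about the centre O, the resisting moment is provided by the undrained shear strength acting along the arc:
M_R = s_u·L_a·R = 53·21.40·11.6 = 13156.7 kN·m/m
M_D = W·d = 1763·3.44 = 6064.7 kN·m/m
FS = M_R / M_D = 13156.7 / 6064.7 = 2.169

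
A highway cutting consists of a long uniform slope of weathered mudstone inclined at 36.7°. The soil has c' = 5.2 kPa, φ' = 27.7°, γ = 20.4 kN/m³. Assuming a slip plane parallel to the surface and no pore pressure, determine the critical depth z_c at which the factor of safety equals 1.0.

Setting FS = 1.00 in FS = [c' + γz cos²β tanφ'] / [γz sinβ cosβ] and solving for z:
z = c' / [γ cosβ (FS·sinβ − cosβ·tanφ')]
  = 5.2 / [20.4·cos36.7°·(1.00·sin36.7° − cos36.7°·tan27.7°)]
  = 5.2 / [20.4·0.8018·(1.00·0.5976 − 0.8018·0.5250)]
  = 5.2 / 2.8899 = 1.799 m

z_c = 1.80 m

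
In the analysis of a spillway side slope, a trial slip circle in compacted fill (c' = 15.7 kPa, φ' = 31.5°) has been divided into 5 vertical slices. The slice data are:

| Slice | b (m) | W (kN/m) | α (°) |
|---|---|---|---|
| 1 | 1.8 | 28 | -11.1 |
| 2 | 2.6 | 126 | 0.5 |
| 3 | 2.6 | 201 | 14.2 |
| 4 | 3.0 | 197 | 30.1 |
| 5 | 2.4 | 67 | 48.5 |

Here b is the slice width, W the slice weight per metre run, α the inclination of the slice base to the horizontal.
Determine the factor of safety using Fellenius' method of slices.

FS = 2.93

Ordinary method of slices: FS = Σ[c'·Δl_i + (W_i cosα_i)·tanφ'] / Σ W_i sinα_i, with Δl_i = b_i / cosα_i.
Slice 1: Δl = 1.8/cos(-11.1°) = 1.834 m; N'_1 = 28·cos(-11.1°) = 27.5; c'Δl = 28.80; W sinα = -5.4
Slice 2: Δl = 2.6/cos0.5° = 2.600 m; N'_2 = 126·cos0.5° = 126.0; c'Δl = 40.82; W sinα = 1.1
Slice 3: Δl = 2.6/cos14.2° = 2.682 m; N'_3 = 201·cos14.2° = 194.9; c'Δl = 42.11; W sinα = 49.3
Slice 4: Δl = 3.0/cos30.1° = 3.468 m; N'_4 = 197·cos30.1° = 170.4; c'Δl = 54.44; W sinα = 98.8
Slice 5: Δl = 2.4/cos48.5° = 3.622 m; N'_5 = 67·cos48.5° = 44.4; c'Δl = 56.87; W sinα = 50.2
Σc'Δl = 223.0 kN/m; ΣN' = 563.2 kN/m; ΣW sinα = 194.0 kN/m
Resisting = 223.0 + 563.2·tan31.5° = 223.0 + 345.1 = 568.1 kN/m
FS = 568.1 / 194.0 = 2.929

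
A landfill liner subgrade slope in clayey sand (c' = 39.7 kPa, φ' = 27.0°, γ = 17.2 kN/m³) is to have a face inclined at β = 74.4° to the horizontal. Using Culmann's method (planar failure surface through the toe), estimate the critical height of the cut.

Culmann's analysis gives the critical failure plane at α_cr = (β + φ')/2 = (74.4 + 27.0)/2 = 50.7°, and the critical height
H_c = (4c'/γ) · sinβ cosφ' / [1 − cos(β − φ')]
    = (4·39.7/17.2) · sin74.4°·cos27.0° / [1 − cos(47.4°)]
    = 9.233 · 0.9632·0.8910 / [1 − 0.6769]
    = 9.233 · 0.8582 / 0.3231
    = 24.52 m

H_c = 24.52 m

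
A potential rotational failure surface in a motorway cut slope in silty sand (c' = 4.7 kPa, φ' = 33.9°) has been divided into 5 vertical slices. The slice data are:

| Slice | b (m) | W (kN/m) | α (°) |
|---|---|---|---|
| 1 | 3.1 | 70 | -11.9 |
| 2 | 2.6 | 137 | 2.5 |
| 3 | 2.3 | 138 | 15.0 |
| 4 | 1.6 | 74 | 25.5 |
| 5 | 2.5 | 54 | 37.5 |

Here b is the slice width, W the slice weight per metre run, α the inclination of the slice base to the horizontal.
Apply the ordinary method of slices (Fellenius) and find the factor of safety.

FS = 3.94

Ordinary method of slices: FS = Σ[c'·Δl_i + (W_i cosα_i)·tanφ'] / Σ W_i sinα_i, with Δl_i = b_i / cosα_i.
Slice 1: Δl = 3.1/cos(-11.9°) = 3.168 m; N'_1 = 70·cos(-11.9°) = 68.5; c'Δl = 14.89; W sinα = -14.4
Slice 2: Δl = 2.6/cos2.5° = 2.602 m; N'_2 = 137·cos2.5° = 136.9; c'Δl = 12.23; W sinα = 6.0
Slice 3: Δl = 2.3/cos15.0° = 2.381 m; N'_3 = 138·cos15.0° = 133.3; c'Δl = 11.19; W sinα = 35.7
Slice 4: Δl = 1.6/cos25.5° = 1.773 m; N'_4 = 74·cos25.5° = 66.8; c'Δl = 8.33; W sinα = 31.9
Slice 5: Δl = 2.5/cos37.5° = 3.151 m; N'_5 = 54·cos37.5° = 42.8; c'Δl = 14.81; W sinα = 32.9
Σc'Δl = 61.5 kN/m; ΣN' = 448.3 kN/m; ΣW sinα = 92.0 kN/m
Resisting = 61.5 + 448.3·tan33.9° = 61.5 + 301.2 = 362.7 kN/m
FS = 362.7 / 92.0 = 3.943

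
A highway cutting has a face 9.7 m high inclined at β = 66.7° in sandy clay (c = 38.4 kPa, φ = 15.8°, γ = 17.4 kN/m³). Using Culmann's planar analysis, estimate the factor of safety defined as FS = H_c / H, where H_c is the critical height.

FS = 2.18

H_c = (4c/γ) · sinβ cosφ / [1 − cos(β − φ)]
    = (4·38.4/17.4) · sin66.7°·cos15.8° / [1 − cos50.9°]
    = 8.828 · 0.8837 / 0.3693 = 21.12 m
FS = H_c / H = 21.12 / 9.7 = 2.178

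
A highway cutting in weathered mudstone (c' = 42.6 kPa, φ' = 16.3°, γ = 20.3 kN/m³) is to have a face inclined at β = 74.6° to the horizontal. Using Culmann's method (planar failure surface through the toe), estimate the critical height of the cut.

H_c = 16.37 m

Culmann's analysis gives the critical failure plane at α_cr = (β + φ')/2 = (74.6 + 16.3)/2 = 45.4°, and the critical height
H_c = (4c'/γ) · sinβ cosφ' / [1 − cos(β − φ')]
    = (4·42.6/20.3) · sin74.6°·cos16.3° / [1 − cos(58.3°)]
    = 8.394 · 0.9641·0.9598 / [1 − 0.5255]
    = 8.394 · 0.9253 / 0.4745
    = 16.37 m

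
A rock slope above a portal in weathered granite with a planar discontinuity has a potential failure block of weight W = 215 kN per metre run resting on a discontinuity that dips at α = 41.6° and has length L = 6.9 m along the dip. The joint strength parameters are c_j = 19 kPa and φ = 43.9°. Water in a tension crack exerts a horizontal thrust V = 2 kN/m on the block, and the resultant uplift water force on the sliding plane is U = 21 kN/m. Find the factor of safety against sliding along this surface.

FS = 1.83

Resolving the block weight along and normal to the plane and applying the Mohr–Coulomb strength on the joint:
N' = W cosα − U − V sinα = 215·cos41.6° − 21 − 2·sin41.6° = 138.4 kN/m
Driving force T = W sinα + V cosα = 215·sin41.6° + 2·cos41.6° = 144.2 kN/m
Resisting force R = c_j·L + N'·tanφ = 19·6.9 + 138.4·tan43.9° = 131.1 + 133.2 = 264.3 kN/m
FS = R / T = 264.3 / 144.2 = 1.833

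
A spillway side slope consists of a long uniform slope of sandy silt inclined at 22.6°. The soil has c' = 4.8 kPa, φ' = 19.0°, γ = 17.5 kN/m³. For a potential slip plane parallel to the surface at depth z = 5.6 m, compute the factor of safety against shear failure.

For an infinite slope with a slip plane parallel to the surface (no pore pressure): FS = [c' + γz cos²β tanφ'] / [γz sinβ cosβ].
γz = 17.5·5.6 = 98.00 kN/m²
Numerator = 4.8 + 98.00·cos²22.6°·tan19.0° = 4.8 + 98.00·0.8523·0.3443 = 33.561 kPa
Denominator = 98.00·sin22.6°·cos22.6° = 98.00·0.3843·0.9232 = 34.769 kPa
FS = 33.561 / 34.769 = 0.965

FS = 0.97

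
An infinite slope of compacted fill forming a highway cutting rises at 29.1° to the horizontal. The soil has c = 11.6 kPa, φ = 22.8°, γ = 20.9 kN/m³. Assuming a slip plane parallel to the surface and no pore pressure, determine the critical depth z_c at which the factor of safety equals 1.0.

Setting FS = 1.00 in FS = [c + γz cos²β tanφ] / [γz sinβ cosβ] and solving for z:
z = c / [γ cosβ (FS·sinβ − cosβ·tanφ)]
  = 11.6 / [20.9·cos29.1°·(1.00·sin29.1° − cos29.1°·tan22.8°)]
  = 11.6 / [20.9·0.8738·(1.00·0.4863 − 0.8738·0.4204)]
  = 11.6 / 2.1738 = 5.336 m

z_c = 5.34 m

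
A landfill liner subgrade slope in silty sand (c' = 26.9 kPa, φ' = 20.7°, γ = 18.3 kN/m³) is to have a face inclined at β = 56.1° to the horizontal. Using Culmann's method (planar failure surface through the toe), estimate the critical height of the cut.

Culmann's analysis gives the critical failure plane at α_cr = (β + φ')/2 = (56.1 + 20.7)/2 = 38.4°, and the critical height
H_c = (4c'/γ) · sinβ cosφ' / [1 − cos(β − φ')]
    = (4·26.9/18.3) · sin56.1°·cos20.7° / [1 − cos(35.4°)]
    = 5.880 · 0.8300·0.9354 / [1 − 0.8151]
    = 5.880 · 0.7764 / 0.1849
    = 24.69 m

H_c = 24.69 m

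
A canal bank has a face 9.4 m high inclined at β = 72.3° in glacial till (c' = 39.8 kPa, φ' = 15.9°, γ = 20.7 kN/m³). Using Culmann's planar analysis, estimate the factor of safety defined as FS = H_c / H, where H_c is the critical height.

H_c = (4c'/γ) · sinβ cosφ' / [1 − cos(β − φ')]
    = (4·39.8/20.7) · sin72.3°·cos15.9° / [1 − cos56.4°]
    = 7.691 · 0.9162 / 0.4466 = 15.78 m
FS = H_c / H = 15.78 / 9.4 = 1.678

FS = 1.68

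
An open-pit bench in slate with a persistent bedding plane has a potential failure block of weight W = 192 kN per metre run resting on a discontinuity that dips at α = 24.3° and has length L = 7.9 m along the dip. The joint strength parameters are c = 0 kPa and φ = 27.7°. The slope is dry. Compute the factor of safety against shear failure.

FS = 1.16

Resolving the block weight along and normal to the plane and applying the Mohr–Coulomb strength on the joint:
N' = W cosα = 192·cos24.3° = 175.0 kN/m
Driving force T = W sinα = 192·sin24.3° = 79.0 kN/m
Resisting force R = c·L + N'·tanφ = 0·7.9 + 175.0·tan27.7° = 0.0 + 91.9 = 91.9 kN/m
FS = R / T = 91.9 / 79.0 = 1.163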